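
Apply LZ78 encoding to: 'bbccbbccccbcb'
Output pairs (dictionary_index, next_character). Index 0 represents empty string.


LZ78 encoding steps:
Dictionary: {0: ''}
Step 1: w='' (idx 0), next='b' -> output (0, 'b'), add 'b' as idx 1
Step 2: w='b' (idx 1), next='c' -> output (1, 'c'), add 'bc' as idx 2
Step 3: w='' (idx 0), next='c' -> output (0, 'c'), add 'c' as idx 3
Step 4: w='b' (idx 1), next='b' -> output (1, 'b'), add 'bb' as idx 4
Step 5: w='c' (idx 3), next='c' -> output (3, 'c'), add 'cc' as idx 5
Step 6: w='cc' (idx 5), next='b' -> output (5, 'b'), add 'ccb' as idx 6
Step 7: w='c' (idx 3), next='b' -> output (3, 'b'), add 'cb' as idx 7


Encoded: [(0, 'b'), (1, 'c'), (0, 'c'), (1, 'b'), (3, 'c'), (5, 'b'), (3, 'b')]


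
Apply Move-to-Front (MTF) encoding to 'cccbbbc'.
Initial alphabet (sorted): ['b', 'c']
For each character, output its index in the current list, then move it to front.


MTF encoding:
'c': index 1 in ['b', 'c'] -> ['c', 'b']
'c': index 0 in ['c', 'b'] -> ['c', 'b']
'c': index 0 in ['c', 'b'] -> ['c', 'b']
'b': index 1 in ['c', 'b'] -> ['b', 'c']
'b': index 0 in ['b', 'c'] -> ['b', 'c']
'b': index 0 in ['b', 'c'] -> ['b', 'c']
'c': index 1 in ['b', 'c'] -> ['c', 'b']


Output: [1, 0, 0, 1, 0, 0, 1]


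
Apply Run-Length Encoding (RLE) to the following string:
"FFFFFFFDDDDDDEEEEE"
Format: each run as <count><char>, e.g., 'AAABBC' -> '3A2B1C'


Scanning runs left to right:
  i=0: run of 'F' x 7 -> '7F'
  i=7: run of 'D' x 6 -> '6D'
  i=13: run of 'E' x 5 -> '5E'

RLE = 7F6D5E


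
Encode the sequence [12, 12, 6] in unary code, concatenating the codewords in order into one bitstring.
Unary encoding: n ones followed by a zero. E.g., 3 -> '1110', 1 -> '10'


Encode each number as n ones followed by a terminating 0:
  12 -> 1111111111110 (13 bits)
  12 -> 1111111111110 (13 bits)
  6 -> 1111110 (7 bits)
Total length = 13 + 13 + 7 = 33 bits.

Unary([12, 12, 6]) = 111111111111011111111111101111110 (33 bits)


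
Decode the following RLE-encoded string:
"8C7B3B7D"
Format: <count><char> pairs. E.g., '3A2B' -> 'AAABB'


Expanding each <count><char> pair:
  8C -> 'CCCCCCCC'
  7B -> 'BBBBBBB'
  3B -> 'BBB'
  7D -> 'DDDDDDD'

Decoded = CCCCCCCCBBBBBBBBBBDDDDDDD


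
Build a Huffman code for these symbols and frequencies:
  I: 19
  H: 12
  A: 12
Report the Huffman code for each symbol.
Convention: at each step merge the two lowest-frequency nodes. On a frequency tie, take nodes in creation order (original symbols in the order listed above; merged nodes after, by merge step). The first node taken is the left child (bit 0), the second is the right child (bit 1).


Huffman tree construction:
Step 1: Merge H(12) + A(12) = 24
Step 2: Merge I(19) + (H+A)(24) = 43
Read each symbol's code off the tree from the root (left child = 0, right child = 1).

Codes:
  I: 0 (length 1)
  H: 10 (length 2)
  A: 11 (length 2)
Average code length: 67/43 = 1.5581 bits/symbol


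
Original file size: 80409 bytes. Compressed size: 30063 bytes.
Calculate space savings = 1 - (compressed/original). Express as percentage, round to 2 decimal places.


ratio = compressed/original = 30063/80409 = 0.373876
savings = 1 - ratio = 1 - 0.373876 = 0.626124
as a percentage: 0.626124 * 100 = 62.61%

Space savings = 1 - 30063/80409 = 62.61%


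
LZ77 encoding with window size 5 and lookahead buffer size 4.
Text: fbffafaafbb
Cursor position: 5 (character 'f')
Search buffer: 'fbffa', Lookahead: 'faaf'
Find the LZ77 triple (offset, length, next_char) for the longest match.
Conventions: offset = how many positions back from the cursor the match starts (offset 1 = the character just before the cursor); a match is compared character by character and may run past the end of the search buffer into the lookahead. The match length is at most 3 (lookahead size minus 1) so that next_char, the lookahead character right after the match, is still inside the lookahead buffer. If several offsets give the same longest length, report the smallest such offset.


Try each offset into the search buffer:
  offset=1 (pos 4, char 'a'): match length 0
  offset=2 (pos 3, char 'f'): match length 2
  offset=3 (pos 2, char 'f'): match length 1
  offset=4 (pos 1, char 'b'): match length 0
  offset=5 (pos 0, char 'f'): match length 1
Longest match has length 2 at offset 2.
next_char = character at position 5 + 2 = 7 -> 'a'

Best match: offset=2, length=2 (matching 'fa' starting at position 3)
LZ77 triple: (2, 2, 'a')


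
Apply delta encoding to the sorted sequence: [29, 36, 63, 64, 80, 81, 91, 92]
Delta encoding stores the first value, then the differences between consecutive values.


First value: 29
Deltas:
  36 - 29 = 7
  63 - 36 = 27
  64 - 63 = 1
  80 - 64 = 16
  81 - 80 = 1
  91 - 81 = 10
  92 - 91 = 1


Delta encoded: [29, 7, 27, 1, 16, 1, 10, 1]


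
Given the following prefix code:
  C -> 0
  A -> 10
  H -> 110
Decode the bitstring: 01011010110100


Decoding step by step:
Bits 0 -> C
Bits 10 -> A
Bits 110 -> H
Bits 10 -> A
Bits 110 -> H
Bits 10 -> A
Bits 0 -> C


Decoded message: CAHAHAC


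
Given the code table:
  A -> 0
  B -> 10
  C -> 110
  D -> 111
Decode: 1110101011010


Decoding:
111 -> D
0 -> A
10 -> B
10 -> B
110 -> C
10 -> B


Result: DABBCB


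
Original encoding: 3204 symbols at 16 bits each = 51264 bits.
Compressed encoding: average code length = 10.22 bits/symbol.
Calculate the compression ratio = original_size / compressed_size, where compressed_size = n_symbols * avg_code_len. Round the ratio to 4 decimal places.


original_size = n_symbols * orig_bits = 3204 * 16 = 51264 bits
compressed_size = n_symbols * avg_code_len = 3204 * 10.22 = 32744.88 bits
ratio = original_size / compressed_size = 51264 / 32744.88 = 1.5656

Compression ratio = 1.5656


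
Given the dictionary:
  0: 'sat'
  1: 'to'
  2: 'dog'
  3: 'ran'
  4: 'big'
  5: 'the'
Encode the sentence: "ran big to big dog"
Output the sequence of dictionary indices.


Look up each word in the dictionary:
  'ran' -> 3
  'big' -> 4
  'to' -> 1
  'big' -> 4
  'dog' -> 2

Encoded: [3, 4, 1, 4, 2]


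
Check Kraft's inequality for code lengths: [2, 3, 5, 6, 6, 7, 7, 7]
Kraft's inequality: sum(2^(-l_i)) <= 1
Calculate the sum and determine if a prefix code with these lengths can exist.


Sum = 2^(-2) + 2^(-3) + 2^(-5) + 2^(-6) + 2^(-6) + 2^(-7) + 2^(-7) + 2^(-7)
    = 0.25 + 0.125 + 0.03125 + 0.015625 + 0.015625 + 0.0078125 + 0.0078125 + 0.0078125
    = 59/128 = 0.4609375
Since 0.4609375 <= 1, Kraft's inequality IS satisfied.
A prefix code with these lengths CAN exist.

Kraft sum = 0.4609375. Satisfied.


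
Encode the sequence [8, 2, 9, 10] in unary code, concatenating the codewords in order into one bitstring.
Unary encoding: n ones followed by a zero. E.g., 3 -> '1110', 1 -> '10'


Encode each number as n ones followed by a terminating 0:
  8 -> 111111110 (9 bits)
  2 -> 110 (3 bits)
  9 -> 1111111110 (10 bits)
  10 -> 11111111110 (11 bits)
Total length = 9 + 3 + 10 + 11 = 33 bits.

Unary([8, 2, 9, 10]) = 111111110110111111111011111111110 (33 bits)


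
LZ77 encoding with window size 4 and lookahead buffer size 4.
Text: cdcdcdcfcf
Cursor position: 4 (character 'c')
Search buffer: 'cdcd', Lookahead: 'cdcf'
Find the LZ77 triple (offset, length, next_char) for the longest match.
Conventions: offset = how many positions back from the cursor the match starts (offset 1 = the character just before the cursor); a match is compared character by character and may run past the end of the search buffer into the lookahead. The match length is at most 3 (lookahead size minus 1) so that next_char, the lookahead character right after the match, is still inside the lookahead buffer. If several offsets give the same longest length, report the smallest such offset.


Try each offset into the search buffer:
  offset=1 (pos 3, char 'd'): match length 0
  offset=2 (pos 2, char 'c'): match length 3
  offset=3 (pos 1, char 'd'): match length 0
  offset=4 (pos 0, char 'c'): match length 3
Longest match has length 3, found at offsets 2, 4; take the smallest, offset 2.
next_char = character at position 4 + 3 = 7 -> 'f'

Best match: offset=2, length=3 (matching 'cdc' starting at position 2)
LZ77 triple: (2, 3, 'f')


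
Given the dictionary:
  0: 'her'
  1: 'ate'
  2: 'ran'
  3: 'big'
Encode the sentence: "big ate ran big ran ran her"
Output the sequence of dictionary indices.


Look up each word in the dictionary:
  'big' -> 3
  'ate' -> 1
  'ran' -> 2
  'big' -> 3
  'ran' -> 2
  'ran' -> 2
  'her' -> 0

Encoded: [3, 1, 2, 3, 2, 2, 0]


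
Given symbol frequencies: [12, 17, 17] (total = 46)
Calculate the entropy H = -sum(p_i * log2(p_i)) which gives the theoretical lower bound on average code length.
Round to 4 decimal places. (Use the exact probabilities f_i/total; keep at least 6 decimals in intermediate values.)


Per-symbol terms -p_i * log2(p_i) with p_i = f_i/46:
  p = 12/46 = 0.260870: log2(p) = -1.938599, -p*log2(p) = 0.505722
  p = 17/46 = 0.369565: log2(p) = -1.436099, -p*log2(p) = 0.530732
  p = 17/46 = 0.369565: log2(p) = -1.436099, -p*log2(p) = 0.530732
H = 0.505722 + 0.530732 + 0.530732 = 1.567186

H = 1.5672 bits/symbol


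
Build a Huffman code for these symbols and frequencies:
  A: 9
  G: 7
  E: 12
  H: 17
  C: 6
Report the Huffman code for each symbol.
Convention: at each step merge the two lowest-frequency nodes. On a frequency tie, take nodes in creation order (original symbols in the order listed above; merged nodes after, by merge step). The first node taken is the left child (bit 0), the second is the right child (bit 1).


Huffman tree construction:
Step 1: Merge C(6) + G(7) = 13
Step 2: Merge A(9) + E(12) = 21
Step 3: Merge (C+G)(13) + H(17) = 30
Step 4: Merge (A+E)(21) + ((C+G)+H)(30) = 51
Read each symbol's code off the tree from the root (left child = 0, right child = 1).

Codes:
  A: 00 (length 2)
  G: 101 (length 3)
  E: 01 (length 2)
  H: 11 (length 2)
  C: 100 (length 3)
Average code length: 115/51 = 2.2549 bits/symbol


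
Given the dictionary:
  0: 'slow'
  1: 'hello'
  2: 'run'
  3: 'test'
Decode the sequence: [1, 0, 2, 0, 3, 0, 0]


Look up each index in the dictionary:
  1 -> 'hello'
  0 -> 'slow'
  2 -> 'run'
  0 -> 'slow'
  3 -> 'test'
  0 -> 'slow'
  0 -> 'slow'

Decoded: "hello slow run slow test slow slow"


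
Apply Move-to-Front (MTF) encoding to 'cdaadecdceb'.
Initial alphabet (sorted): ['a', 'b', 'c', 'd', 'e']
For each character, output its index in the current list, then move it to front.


MTF encoding:
'c': index 2 in ['a', 'b', 'c', 'd', 'e'] -> ['c', 'a', 'b', 'd', 'e']
'd': index 3 in ['c', 'a', 'b', 'd', 'e'] -> ['d', 'c', 'a', 'b', 'e']
'a': index 2 in ['d', 'c', 'a', 'b', 'e'] -> ['a', 'd', 'c', 'b', 'e']
'a': index 0 in ['a', 'd', 'c', 'b', 'e'] -> ['a', 'd', 'c', 'b', 'e']
'd': index 1 in ['a', 'd', 'c', 'b', 'e'] -> ['d', 'a', 'c', 'b', 'e']
'e': index 4 in ['d', 'a', 'c', 'b', 'e'] -> ['e', 'd', 'a', 'c', 'b']
'c': index 3 in ['e', 'd', 'a', 'c', 'b'] -> ['c', 'e', 'd', 'a', 'b']
'd': index 2 in ['c', 'e', 'd', 'a', 'b'] -> ['d', 'c', 'e', 'a', 'b']
'c': index 1 in ['d', 'c', 'e', 'a', 'b'] -> ['c', 'd', 'e', 'a', 'b']
'e': index 2 in ['c', 'd', 'e', 'a', 'b'] -> ['e', 'c', 'd', 'a', 'b']
'b': index 4 in ['e', 'c', 'd', 'a', 'b'] -> ['b', 'e', 'c', 'd', 'a']


Output: [2, 3, 2, 0, 1, 4, 3, 2, 1, 2, 4]


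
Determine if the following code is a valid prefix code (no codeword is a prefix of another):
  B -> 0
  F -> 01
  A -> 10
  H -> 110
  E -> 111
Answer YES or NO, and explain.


Checking each pair (does one codeword prefix another?):
  B='0' vs F='01': prefix -- VIOLATION

NO -- this is NOT a valid prefix code. B (0) is a prefix of F (01).


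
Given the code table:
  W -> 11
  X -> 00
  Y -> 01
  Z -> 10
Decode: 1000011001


Decoding:
10 -> Z
00 -> X
01 -> Y
10 -> Z
01 -> Y


Result: ZXYZY


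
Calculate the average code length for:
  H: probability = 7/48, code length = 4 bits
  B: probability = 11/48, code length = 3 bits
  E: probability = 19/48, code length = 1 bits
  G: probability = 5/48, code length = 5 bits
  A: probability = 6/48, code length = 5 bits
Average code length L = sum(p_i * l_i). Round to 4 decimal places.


Weighted contributions p_i * l_i:
  H: (7/48) * 4 = 28/48
  B: (11/48) * 3 = 33/48
  E: (19/48) * 1 = 19/48
  G: (5/48) * 5 = 25/48
  A: (6/48) * 5 = 30/48
Sum = (28 + 33 + 19 + 25 + 30)/48 = 135/48

L = 135/48 = 2.8125 bits/symbol


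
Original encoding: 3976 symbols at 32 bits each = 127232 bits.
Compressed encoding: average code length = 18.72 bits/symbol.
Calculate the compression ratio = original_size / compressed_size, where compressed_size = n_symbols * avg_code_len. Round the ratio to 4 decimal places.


original_size = n_symbols * orig_bits = 3976 * 32 = 127232 bits
compressed_size = n_symbols * avg_code_len = 3976 * 18.72 = 74430.72 bits
ratio = original_size / compressed_size = 127232 / 74430.72 = 1.7094

Compression ratio = 1.7094


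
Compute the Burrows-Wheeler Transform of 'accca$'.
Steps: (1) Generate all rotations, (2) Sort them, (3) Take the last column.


Rotations (sorted):
  0: $accca -> last char: a
  1: a$accc -> last char: c
  2: accca$ -> last char: $
  3: ca$acc -> last char: c
  4: cca$ac -> last char: c
  5: ccca$a -> last char: a


BWT = ac$cca


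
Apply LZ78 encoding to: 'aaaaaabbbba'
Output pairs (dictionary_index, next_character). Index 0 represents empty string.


LZ78 encoding steps:
Dictionary: {0: ''}
Step 1: w='' (idx 0), next='a' -> output (0, 'a'), add 'a' as idx 1
Step 2: w='a' (idx 1), next='a' -> output (1, 'a'), add 'aa' as idx 2
Step 3: w='aa' (idx 2), next='a' -> output (2, 'a'), add 'aaa' as idx 3
Step 4: w='' (idx 0), next='b' -> output (0, 'b'), add 'b' as idx 4
Step 5: w='b' (idx 4), next='b' -> output (4, 'b'), add 'bb' as idx 5
Step 6: w='b' (idx 4), next='a' -> output (4, 'a'), add 'ba' as idx 6


Encoded: [(0, 'a'), (1, 'a'), (2, 'a'), (0, 'b'), (4, 'b'), (4, 'a')]


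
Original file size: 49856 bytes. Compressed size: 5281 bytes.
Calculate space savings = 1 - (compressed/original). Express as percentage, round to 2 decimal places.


ratio = compressed/original = 5281/49856 = 0.105925
savings = 1 - ratio = 1 - 0.105925 = 0.894075
as a percentage: 0.894075 * 100 = 89.41%

Space savings = 1 - 5281/49856 = 89.41%


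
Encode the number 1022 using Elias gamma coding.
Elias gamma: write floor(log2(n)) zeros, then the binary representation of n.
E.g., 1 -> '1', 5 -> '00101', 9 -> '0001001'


num_bits = floor(log2(1022)) + 1 = 10
leading_zeros = num_bits - 1 = 9
binary(1022) = 1111111110

Elias gamma(1022) = '000000000' + '1111111110' = 0000000001111111110 (19 bits)


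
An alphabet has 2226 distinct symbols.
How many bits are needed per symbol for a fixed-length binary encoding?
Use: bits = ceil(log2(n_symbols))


log2(2226) = 11.1202
Bracket: 2^11 = 2048 < 2226 <= 2^12 = 4096
So ceil(log2(2226)) = 12

bits = ceil(log2(2226)) = ceil(11.1202) = 12 bits


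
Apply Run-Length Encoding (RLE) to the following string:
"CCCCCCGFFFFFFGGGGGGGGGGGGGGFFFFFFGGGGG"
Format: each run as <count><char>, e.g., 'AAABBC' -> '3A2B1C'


Scanning runs left to right:
  i=0: run of 'C' x 6 -> '6C'
  i=6: run of 'G' x 1 -> '1G'
  i=7: run of 'F' x 6 -> '6F'
  i=13: run of 'G' x 14 -> '14G'
  i=27: run of 'F' x 6 -> '6F'
  i=33: run of 'G' x 5 -> '5G'

RLE = 6C1G6F14G6F5G


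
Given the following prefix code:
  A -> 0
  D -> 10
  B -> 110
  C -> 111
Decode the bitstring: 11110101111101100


Decoding step by step:
Bits 111 -> C
Bits 10 -> D
Bits 10 -> D
Bits 111 -> C
Bits 110 -> B
Bits 110 -> B
Bits 0 -> A


Decoded message: CDDCBBA


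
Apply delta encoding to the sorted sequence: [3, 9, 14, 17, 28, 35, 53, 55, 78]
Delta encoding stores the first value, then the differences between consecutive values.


First value: 3
Deltas:
  9 - 3 = 6
  14 - 9 = 5
  17 - 14 = 3
  28 - 17 = 11
  35 - 28 = 7
  53 - 35 = 18
  55 - 53 = 2
  78 - 55 = 23


Delta encoded: [3, 6, 5, 3, 11, 7, 18, 2, 23]


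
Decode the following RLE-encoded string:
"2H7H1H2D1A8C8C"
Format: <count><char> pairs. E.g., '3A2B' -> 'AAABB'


Expanding each <count><char> pair:
  2H -> 'HH'
  7H -> 'HHHHHHH'
  1H -> 'H'
  2D -> 'DD'
  1A -> 'A'
  8C -> 'CCCCCCCC'
  8C -> 'CCCCCCCC'

Decoded = HHHHHHHHHHDDACCCCCCCCCCCCCCCC


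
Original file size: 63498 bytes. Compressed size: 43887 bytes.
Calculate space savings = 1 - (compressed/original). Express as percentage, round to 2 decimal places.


ratio = compressed/original = 43887/63498 = 0.691156
savings = 1 - ratio = 1 - 0.691156 = 0.308844
as a percentage: 0.308844 * 100 = 30.88%

Space savings = 1 - 43887/63498 = 30.88%


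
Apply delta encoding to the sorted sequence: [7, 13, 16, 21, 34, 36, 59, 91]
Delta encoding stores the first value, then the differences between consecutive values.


First value: 7
Deltas:
  13 - 7 = 6
  16 - 13 = 3
  21 - 16 = 5
  34 - 21 = 13
  36 - 34 = 2
  59 - 36 = 23
  91 - 59 = 32


Delta encoded: [7, 6, 3, 5, 13, 2, 23, 32]


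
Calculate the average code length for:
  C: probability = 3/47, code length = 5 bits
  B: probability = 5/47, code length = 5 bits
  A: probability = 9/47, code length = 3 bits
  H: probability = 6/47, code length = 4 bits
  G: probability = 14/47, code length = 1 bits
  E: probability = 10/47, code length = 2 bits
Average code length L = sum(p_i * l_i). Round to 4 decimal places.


Weighted contributions p_i * l_i:
  C: (3/47) * 5 = 15/47
  B: (5/47) * 5 = 25/47
  A: (9/47) * 3 = 27/47
  H: (6/47) * 4 = 24/47
  G: (14/47) * 1 = 14/47
  E: (10/47) * 2 = 20/47
Sum = (15 + 25 + 27 + 24 + 14 + 20)/47 = 125/47

L = 125/47 = 2.6596 bits/symbol


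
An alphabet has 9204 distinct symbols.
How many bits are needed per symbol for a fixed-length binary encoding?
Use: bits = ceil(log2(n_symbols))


log2(9204) = 13.168
Bracket: 2^13 = 8192 < 9204 <= 2^14 = 16384
So ceil(log2(9204)) = 14

bits = ceil(log2(9204)) = ceil(13.168) = 14 bits


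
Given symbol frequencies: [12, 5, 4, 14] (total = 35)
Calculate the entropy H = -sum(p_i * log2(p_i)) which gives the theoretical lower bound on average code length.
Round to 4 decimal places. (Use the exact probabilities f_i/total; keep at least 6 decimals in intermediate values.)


Per-symbol terms -p_i * log2(p_i) with p_i = f_i/35:
  p = 12/35 = 0.342857: log2(p) = -1.544321, -p*log2(p) = 0.529481
  p = 5/35 = 0.142857: log2(p) = -2.807355, -p*log2(p) = 0.401051
  p = 4/35 = 0.114286: log2(p) = -3.129283, -p*log2(p) = 0.357632
  p = 14/35 = 0.400000: log2(p) = -1.321928, -p*log2(p) = 0.528771
H = 0.529481 + 0.401051 + 0.357632 + 0.528771 = 1.816935

H = 1.8169 bits/symbol


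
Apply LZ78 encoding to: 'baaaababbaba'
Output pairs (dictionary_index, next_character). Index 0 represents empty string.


LZ78 encoding steps:
Dictionary: {0: ''}
Step 1: w='' (idx 0), next='b' -> output (0, 'b'), add 'b' as idx 1
Step 2: w='' (idx 0), next='a' -> output (0, 'a'), add 'a' as idx 2
Step 3: w='a' (idx 2), next='a' -> output (2, 'a'), add 'aa' as idx 3
Step 4: w='a' (idx 2), next='b' -> output (2, 'b'), add 'ab' as idx 4
Step 5: w='ab' (idx 4), next='b' -> output (4, 'b'), add 'abb' as idx 5
Step 6: w='ab' (idx 4), next='a' -> output (4, 'a'), add 'aba' as idx 6


Encoded: [(0, 'b'), (0, 'a'), (2, 'a'), (2, 'b'), (4, 'b'), (4, 'a')]


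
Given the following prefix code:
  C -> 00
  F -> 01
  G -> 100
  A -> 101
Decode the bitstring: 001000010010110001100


Decoding step by step:
Bits 00 -> C
Bits 100 -> G
Bits 00 -> C
Bits 100 -> G
Bits 101 -> A
Bits 100 -> G
Bits 01 -> F
Bits 100 -> G


Decoded message: CGCGAGFG


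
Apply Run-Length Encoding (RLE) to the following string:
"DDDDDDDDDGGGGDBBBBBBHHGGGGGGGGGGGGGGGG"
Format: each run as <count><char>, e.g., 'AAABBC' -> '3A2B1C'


Scanning runs left to right:
  i=0: run of 'D' x 9 -> '9D'
  i=9: run of 'G' x 4 -> '4G'
  i=13: run of 'D' x 1 -> '1D'
  i=14: run of 'B' x 6 -> '6B'
  i=20: run of 'H' x 2 -> '2H'
  i=22: run of 'G' x 16 -> '16G'

RLE = 9D4G1D6B2H16G


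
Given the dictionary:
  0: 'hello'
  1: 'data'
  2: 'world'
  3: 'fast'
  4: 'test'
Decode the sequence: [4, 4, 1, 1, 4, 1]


Look up each index in the dictionary:
  4 -> 'test'
  4 -> 'test'
  1 -> 'data'
  1 -> 'data'
  4 -> 'test'
  1 -> 'data'

Decoded: "test test data data test data"


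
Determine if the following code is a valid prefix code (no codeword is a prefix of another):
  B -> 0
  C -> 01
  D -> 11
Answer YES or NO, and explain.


Checking each pair (does one codeword prefix another?):
  B='0' vs C='01': prefix -- VIOLATION

NO -- this is NOT a valid prefix code. B (0) is a prefix of C (01).


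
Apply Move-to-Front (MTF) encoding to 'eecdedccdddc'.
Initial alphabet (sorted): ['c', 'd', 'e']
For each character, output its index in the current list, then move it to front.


MTF encoding:
'e': index 2 in ['c', 'd', 'e'] -> ['e', 'c', 'd']
'e': index 0 in ['e', 'c', 'd'] -> ['e', 'c', 'd']
'c': index 1 in ['e', 'c', 'd'] -> ['c', 'e', 'd']
'd': index 2 in ['c', 'e', 'd'] -> ['d', 'c', 'e']
'e': index 2 in ['d', 'c', 'e'] -> ['e', 'd', 'c']
'd': index 1 in ['e', 'd', 'c'] -> ['d', 'e', 'c']
'c': index 2 in ['d', 'e', 'c'] -> ['c', 'd', 'e']
'c': index 0 in ['c', 'd', 'e'] -> ['c', 'd', 'e']
'd': index 1 in ['c', 'd', 'e'] -> ['d', 'c', 'e']
'd': index 0 in ['d', 'c', 'e'] -> ['d', 'c', 'e']
'd': index 0 in ['d', 'c', 'e'] -> ['d', 'c', 'e']
'c': index 1 in ['d', 'c', 'e'] -> ['c', 'd', 'e']


Output: [2, 0, 1, 2, 2, 1, 2, 0, 1, 0, 0, 1]


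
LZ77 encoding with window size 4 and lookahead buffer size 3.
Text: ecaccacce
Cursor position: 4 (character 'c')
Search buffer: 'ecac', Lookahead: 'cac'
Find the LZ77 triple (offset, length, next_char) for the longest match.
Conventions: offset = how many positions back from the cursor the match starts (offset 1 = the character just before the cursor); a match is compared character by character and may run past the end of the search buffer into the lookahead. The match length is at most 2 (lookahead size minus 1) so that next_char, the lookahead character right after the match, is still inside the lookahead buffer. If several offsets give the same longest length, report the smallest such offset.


Try each offset into the search buffer:
  offset=1 (pos 3, char 'c'): match length 1
  offset=2 (pos 2, char 'a'): match length 0
  offset=3 (pos 1, char 'c'): match length 2
  offset=4 (pos 0, char 'e'): match length 0
Longest match has length 2 at offset 3.
next_char = character at position 4 + 2 = 6 -> 'c'

Best match: offset=3, length=2 (matching 'ca' starting at position 1)
LZ77 triple: (3, 2, 'c')


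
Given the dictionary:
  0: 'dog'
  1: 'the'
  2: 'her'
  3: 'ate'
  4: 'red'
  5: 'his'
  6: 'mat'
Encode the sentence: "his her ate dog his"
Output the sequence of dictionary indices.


Look up each word in the dictionary:
  'his' -> 5
  'her' -> 2
  'ate' -> 3
  'dog' -> 0
  'his' -> 5

Encoded: [5, 2, 3, 0, 5]


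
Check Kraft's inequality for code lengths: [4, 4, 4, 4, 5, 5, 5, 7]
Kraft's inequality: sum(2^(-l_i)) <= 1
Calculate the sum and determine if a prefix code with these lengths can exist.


Sum = 2^(-4) + 2^(-4) + 2^(-4) + 2^(-4) + 2^(-5) + 2^(-5) + 2^(-5) + 2^(-7)
    = 0.0625 + 0.0625 + 0.0625 + 0.0625 + 0.03125 + 0.03125 + 0.03125 + 0.0078125
    = 45/128 = 0.3515625
Since 0.3515625 <= 1, Kraft's inequality IS satisfied.
A prefix code with these lengths CAN exist.

Kraft sum = 0.3515625. Satisfied.


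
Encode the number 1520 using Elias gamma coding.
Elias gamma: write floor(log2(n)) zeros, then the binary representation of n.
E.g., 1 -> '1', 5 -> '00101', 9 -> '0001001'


num_bits = floor(log2(1520)) + 1 = 11
leading_zeros = num_bits - 1 = 10
binary(1520) = 10111110000

Elias gamma(1520) = '0000000000' + '10111110000' = 000000000010111110000 (21 bits)


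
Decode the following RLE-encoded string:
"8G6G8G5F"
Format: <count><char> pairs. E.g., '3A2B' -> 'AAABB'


Expanding each <count><char> pair:
  8G -> 'GGGGGGGG'
  6G -> 'GGGGGG'
  8G -> 'GGGGGGGG'
  5F -> 'FFFFF'

Decoded = GGGGGGGGGGGGGGGGGGGGGGFFFFF


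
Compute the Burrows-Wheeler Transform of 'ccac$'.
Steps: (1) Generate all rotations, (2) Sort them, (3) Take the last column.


Rotations (sorted):
  0: $ccac -> last char: c
  1: ac$cc -> last char: c
  2: c$cca -> last char: a
  3: cac$c -> last char: c
  4: ccac$ -> last char: $


BWT = ccac$


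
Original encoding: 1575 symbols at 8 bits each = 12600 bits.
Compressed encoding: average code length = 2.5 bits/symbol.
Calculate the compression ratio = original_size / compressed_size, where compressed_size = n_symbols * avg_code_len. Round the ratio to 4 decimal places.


original_size = n_symbols * orig_bits = 1575 * 8 = 12600 bits
compressed_size = n_symbols * avg_code_len = 1575 * 2.5 = 3937.5 bits
ratio = original_size / compressed_size = 12600 / 3937.5 = 3.2

Compression ratio = 3.2


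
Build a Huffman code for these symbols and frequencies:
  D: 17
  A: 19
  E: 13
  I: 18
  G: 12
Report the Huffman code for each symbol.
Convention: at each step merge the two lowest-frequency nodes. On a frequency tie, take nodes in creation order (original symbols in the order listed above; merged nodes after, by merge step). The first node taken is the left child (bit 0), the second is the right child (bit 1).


Huffman tree construction:
Step 1: Merge G(12) + E(13) = 25
Step 2: Merge D(17) + I(18) = 35
Step 3: Merge A(19) + (G+E)(25) = 44
Step 4: Merge (D+I)(35) + (A+(G+E))(44) = 79
Read each symbol's code off the tree from the root (left child = 0, right child = 1).

Codes:
  D: 00 (length 2)
  A: 10 (length 2)
  E: 111 (length 3)
  I: 01 (length 2)
  G: 110 (length 3)
Average code length: 183/79 = 2.3165 bits/symbol


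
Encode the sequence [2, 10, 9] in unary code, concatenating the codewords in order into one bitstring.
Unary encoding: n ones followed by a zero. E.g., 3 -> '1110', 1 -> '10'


Encode each number as n ones followed by a terminating 0:
  2 -> 110 (3 bits)
  10 -> 11111111110 (11 bits)
  9 -> 1111111110 (10 bits)
Total length = 3 + 11 + 10 = 24 bits.

Unary([2, 10, 9]) = 110111111111101111111110 (24 bits)


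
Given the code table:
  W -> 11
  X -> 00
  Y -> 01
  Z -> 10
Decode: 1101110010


Decoding:
11 -> W
01 -> Y
11 -> W
00 -> X
10 -> Z


Result: WYWXZ


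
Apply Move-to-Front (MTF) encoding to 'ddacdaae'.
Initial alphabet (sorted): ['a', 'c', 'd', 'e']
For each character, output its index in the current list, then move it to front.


MTF encoding:
'd': index 2 in ['a', 'c', 'd', 'e'] -> ['d', 'a', 'c', 'e']
'd': index 0 in ['d', 'a', 'c', 'e'] -> ['d', 'a', 'c', 'e']
'a': index 1 in ['d', 'a', 'c', 'e'] -> ['a', 'd', 'c', 'e']
'c': index 2 in ['a', 'd', 'c', 'e'] -> ['c', 'a', 'd', 'e']
'd': index 2 in ['c', 'a', 'd', 'e'] -> ['d', 'c', 'a', 'e']
'a': index 2 in ['d', 'c', 'a', 'e'] -> ['a', 'd', 'c', 'e']
'a': index 0 in ['a', 'd', 'c', 'e'] -> ['a', 'd', 'c', 'e']
'e': index 3 in ['a', 'd', 'c', 'e'] -> ['e', 'a', 'd', 'c']


Output: [2, 0, 1, 2, 2, 2, 0, 3]


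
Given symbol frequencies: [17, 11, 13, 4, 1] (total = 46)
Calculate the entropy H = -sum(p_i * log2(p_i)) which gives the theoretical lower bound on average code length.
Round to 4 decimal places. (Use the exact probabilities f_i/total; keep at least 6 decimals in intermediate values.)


Per-symbol terms -p_i * log2(p_i) with p_i = f_i/46:
  p = 17/46 = 0.369565: log2(p) = -1.436099, -p*log2(p) = 0.530732
  p = 11/46 = 0.239130: log2(p) = -2.064130, -p*log2(p) = 0.493596
  p = 13/46 = 0.282609: log2(p) = -1.823122, -p*log2(p) = 0.515230
  p = 4/46 = 0.086957: log2(p) = -3.523562, -p*log2(p) = 0.306397
  p = 1/46 = 0.021739: log2(p) = -5.523562, -p*log2(p) = 0.120077
H = 0.530732 + 0.493596 + 0.515230 + 0.306397 + 0.120077 = 1.966032

H = 1.966 bits/symbol


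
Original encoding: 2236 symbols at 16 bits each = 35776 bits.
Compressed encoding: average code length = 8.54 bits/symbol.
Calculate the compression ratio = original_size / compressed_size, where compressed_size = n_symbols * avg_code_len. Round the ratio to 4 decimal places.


original_size = n_symbols * orig_bits = 2236 * 16 = 35776 bits
compressed_size = n_symbols * avg_code_len = 2236 * 8.54 = 19095.44 bits
ratio = original_size / compressed_size = 35776 / 19095.44 = 1.8735

Compression ratio = 1.8735


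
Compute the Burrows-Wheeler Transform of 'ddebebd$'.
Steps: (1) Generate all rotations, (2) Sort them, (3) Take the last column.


Rotations (sorted):
  0: $ddebebd -> last char: d
  1: bd$ddebe -> last char: e
  2: bebd$dde -> last char: e
  3: d$ddebeb -> last char: b
  4: ddebebd$ -> last char: $
  5: debebd$d -> last char: d
  6: ebd$ddeb -> last char: b
  7: ebebd$dd -> last char: d


BWT = deeb$dbd


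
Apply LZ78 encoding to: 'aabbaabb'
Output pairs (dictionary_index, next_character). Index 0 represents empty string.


LZ78 encoding steps:
Dictionary: {0: ''}
Step 1: w='' (idx 0), next='a' -> output (0, 'a'), add 'a' as idx 1
Step 2: w='a' (idx 1), next='b' -> output (1, 'b'), add 'ab' as idx 2
Step 3: w='' (idx 0), next='b' -> output (0, 'b'), add 'b' as idx 3
Step 4: w='a' (idx 1), next='a' -> output (1, 'a'), add 'aa' as idx 4
Step 5: w='b' (idx 3), next='b' -> output (3, 'b'), add 'bb' as idx 5


Encoded: [(0, 'a'), (1, 'b'), (0, 'b'), (1, 'a'), (3, 'b')]


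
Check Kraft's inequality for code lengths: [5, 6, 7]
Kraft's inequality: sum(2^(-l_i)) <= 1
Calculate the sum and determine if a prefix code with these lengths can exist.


Sum = 2^(-5) + 2^(-6) + 2^(-7)
    = 0.03125 + 0.015625 + 0.0078125
    = 7/128 = 0.0546875
Since 0.0546875 <= 1, Kraft's inequality IS satisfied.
A prefix code with these lengths CAN exist.

Kraft sum = 0.0546875. Satisfied.


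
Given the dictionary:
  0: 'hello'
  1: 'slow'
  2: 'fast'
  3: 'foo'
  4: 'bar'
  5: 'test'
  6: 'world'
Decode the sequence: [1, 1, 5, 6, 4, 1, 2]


Look up each index in the dictionary:
  1 -> 'slow'
  1 -> 'slow'
  5 -> 'test'
  6 -> 'world'
  4 -> 'bar'
  1 -> 'slow'
  2 -> 'fast'

Decoded: "slow slow test world bar slow fast"


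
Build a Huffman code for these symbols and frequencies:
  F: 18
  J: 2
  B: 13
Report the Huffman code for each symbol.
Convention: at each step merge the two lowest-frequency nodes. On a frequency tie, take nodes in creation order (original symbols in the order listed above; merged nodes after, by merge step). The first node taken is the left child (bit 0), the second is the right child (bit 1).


Huffman tree construction:
Step 1: Merge J(2) + B(13) = 15
Step 2: Merge (J+B)(15) + F(18) = 33
Read each symbol's code off the tree from the root (left child = 0, right child = 1).

Codes:
  F: 1 (length 1)
  J: 00 (length 2)
  B: 01 (length 2)
Average code length: 48/33 = 1.4545 bits/symbol


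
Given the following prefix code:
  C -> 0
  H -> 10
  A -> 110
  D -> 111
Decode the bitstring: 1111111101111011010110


Decoding step by step:
Bits 111 -> D
Bits 111 -> D
Bits 110 -> A
Bits 111 -> D
Bits 10 -> H
Bits 110 -> A
Bits 10 -> H
Bits 110 -> A


Decoded message: DDADHAHA


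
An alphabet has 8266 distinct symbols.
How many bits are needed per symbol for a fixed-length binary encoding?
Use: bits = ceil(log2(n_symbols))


log2(8266) = 13.013
Bracket: 2^13 = 8192 < 8266 <= 2^14 = 16384
So ceil(log2(8266)) = 14

bits = ceil(log2(8266)) = ceil(13.013) = 14 bits


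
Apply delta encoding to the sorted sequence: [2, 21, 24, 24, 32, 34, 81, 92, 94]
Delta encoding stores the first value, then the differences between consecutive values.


First value: 2
Deltas:
  21 - 2 = 19
  24 - 21 = 3
  24 - 24 = 0
  32 - 24 = 8
  34 - 32 = 2
  81 - 34 = 47
  92 - 81 = 11
  94 - 92 = 2


Delta encoded: [2, 19, 3, 0, 8, 2, 47, 11, 2]


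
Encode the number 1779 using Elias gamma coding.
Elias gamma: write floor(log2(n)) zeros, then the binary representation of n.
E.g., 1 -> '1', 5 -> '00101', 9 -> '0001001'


num_bits = floor(log2(1779)) + 1 = 11
leading_zeros = num_bits - 1 = 10
binary(1779) = 11011110011

Elias gamma(1779) = '0000000000' + '11011110011' = 000000000011011110011 (21 bits)


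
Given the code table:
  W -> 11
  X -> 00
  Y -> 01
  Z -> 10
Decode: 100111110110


Decoding:
10 -> Z
01 -> Y
11 -> W
11 -> W
01 -> Y
10 -> Z


Result: ZYWWYZ


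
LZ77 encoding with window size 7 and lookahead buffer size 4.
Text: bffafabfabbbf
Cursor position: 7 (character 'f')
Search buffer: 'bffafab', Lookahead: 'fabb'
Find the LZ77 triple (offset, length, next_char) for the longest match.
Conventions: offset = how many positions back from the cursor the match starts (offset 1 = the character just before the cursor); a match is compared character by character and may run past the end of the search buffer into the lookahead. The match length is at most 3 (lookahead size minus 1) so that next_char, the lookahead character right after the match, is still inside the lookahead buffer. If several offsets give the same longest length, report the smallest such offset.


Try each offset into the search buffer:
  offset=1 (pos 6, char 'b'): match length 0
  offset=2 (pos 5, char 'a'): match length 0
  offset=3 (pos 4, char 'f'): match length 3
  offset=4 (pos 3, char 'a'): match length 0
  offset=5 (pos 2, char 'f'): match length 2
  offset=6 (pos 1, char 'f'): match length 1
  offset=7 (pos 0, char 'b'): match length 0
Longest match has length 3 at offset 3.
next_char = character at position 7 + 3 = 10 -> 'b'

Best match: offset=3, length=3 (matching 'fab' starting at position 4)
LZ77 triple: (3, 3, 'b')


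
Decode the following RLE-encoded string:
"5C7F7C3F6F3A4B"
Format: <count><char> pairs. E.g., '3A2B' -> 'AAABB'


Expanding each <count><char> pair:
  5C -> 'CCCCC'
  7F -> 'FFFFFFF'
  7C -> 'CCCCCCC'
  3F -> 'FFF'
  6F -> 'FFFFFF'
  3A -> 'AAA'
  4B -> 'BBBB'

Decoded = CCCCCFFFFFFFCCCCCCCFFFFFFFFFAAABBBB


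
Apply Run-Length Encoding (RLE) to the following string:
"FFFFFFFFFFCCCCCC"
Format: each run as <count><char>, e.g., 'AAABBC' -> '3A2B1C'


Scanning runs left to right:
  i=0: run of 'F' x 10 -> '10F'
  i=10: run of 'C' x 6 -> '6C'

RLE = 10F6C


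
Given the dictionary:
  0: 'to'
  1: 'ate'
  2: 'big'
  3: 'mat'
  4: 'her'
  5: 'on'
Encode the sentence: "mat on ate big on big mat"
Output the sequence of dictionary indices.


Look up each word in the dictionary:
  'mat' -> 3
  'on' -> 5
  'ate' -> 1
  'big' -> 2
  'on' -> 5
  'big' -> 2
  'mat' -> 3

Encoded: [3, 5, 1, 2, 5, 2, 3]


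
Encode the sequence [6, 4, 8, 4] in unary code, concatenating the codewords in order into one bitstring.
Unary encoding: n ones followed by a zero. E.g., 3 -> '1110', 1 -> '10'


Encode each number as n ones followed by a terminating 0:
  6 -> 1111110 (7 bits)
  4 -> 11110 (5 bits)
  8 -> 111111110 (9 bits)
  4 -> 11110 (5 bits)
Total length = 7 + 5 + 9 + 5 = 26 bits.

Unary([6, 4, 8, 4]) = 11111101111011111111011110 (26 bits)


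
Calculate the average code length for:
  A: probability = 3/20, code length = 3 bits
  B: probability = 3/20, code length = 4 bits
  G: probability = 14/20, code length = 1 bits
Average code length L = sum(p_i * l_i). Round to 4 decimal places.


Weighted contributions p_i * l_i:
  A: (3/20) * 3 = 9/20
  B: (3/20) * 4 = 12/20
  G: (14/20) * 1 = 14/20
Sum = (9 + 12 + 14)/20 = 35/20

L = 35/20 = 1.7500 bits/symbol


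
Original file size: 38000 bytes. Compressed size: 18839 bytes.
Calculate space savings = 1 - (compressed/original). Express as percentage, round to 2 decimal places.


ratio = compressed/original = 18839/38000 = 0.495763
savings = 1 - ratio = 1 - 0.495763 = 0.504237
as a percentage: 0.504237 * 100 = 50.42%

Space savings = 1 - 18839/38000 = 50.42%


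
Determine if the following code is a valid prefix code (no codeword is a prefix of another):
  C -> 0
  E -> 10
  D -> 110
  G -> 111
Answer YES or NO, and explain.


Checking each pair (does one codeword prefix another?):
  C='0' vs E='10': no prefix
  C='0' vs D='110': no prefix
  C='0' vs G='111': no prefix
  E='10' vs C='0': no prefix
  E='10' vs D='110': no prefix
  E='10' vs G='111': no prefix
  D='110' vs C='0': no prefix
  D='110' vs E='10': no prefix
  D='110' vs G='111': no prefix
  G='111' vs C='0': no prefix
  G='111' vs E='10': no prefix
  G='111' vs D='110': no prefix
No violation found over all pairs.

YES -- this is a valid prefix code. No codeword is a prefix of any other codeword.


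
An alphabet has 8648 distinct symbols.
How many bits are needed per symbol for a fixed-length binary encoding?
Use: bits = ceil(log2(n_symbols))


log2(8648) = 13.0782
Bracket: 2^13 = 8192 < 8648 <= 2^14 = 16384
So ceil(log2(8648)) = 14

bits = ceil(log2(8648)) = ceil(13.0782) = 14 bits


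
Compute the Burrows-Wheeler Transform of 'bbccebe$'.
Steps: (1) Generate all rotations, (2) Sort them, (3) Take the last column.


Rotations (sorted):
  0: $bbccebe -> last char: e
  1: bbccebe$ -> last char: $
  2: bccebe$b -> last char: b
  3: be$bbcce -> last char: e
  4: ccebe$bb -> last char: b
  5: cebe$bbc -> last char: c
  6: e$bbcceb -> last char: b
  7: ebe$bbcc -> last char: c


BWT = e$bebcbc


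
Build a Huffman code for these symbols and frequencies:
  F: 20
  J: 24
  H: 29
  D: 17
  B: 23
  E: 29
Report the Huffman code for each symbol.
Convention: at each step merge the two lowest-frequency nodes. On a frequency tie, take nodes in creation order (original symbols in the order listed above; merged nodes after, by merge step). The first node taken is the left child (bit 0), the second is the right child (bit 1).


Huffman tree construction:
Step 1: Merge D(17) + F(20) = 37
Step 2: Merge B(23) + J(24) = 47
Step 3: Merge H(29) + E(29) = 58
Step 4: Merge (D+F)(37) + (B+J)(47) = 84
Step 5: Merge (H+E)(58) + ((D+F)+(B+J))(84) = 142
Read each symbol's code off the tree from the root (left child = 0, right child = 1).

Codes:
  F: 101 (length 3)
  J: 111 (length 3)
  H: 00 (length 2)
  D: 100 (length 3)
  B: 110 (length 3)
  E: 01 (length 2)
Average code length: 368/142 = 2.5915 bits/symbol


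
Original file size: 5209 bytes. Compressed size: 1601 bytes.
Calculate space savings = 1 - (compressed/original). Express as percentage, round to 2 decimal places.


ratio = compressed/original = 1601/5209 = 0.307353
savings = 1 - ratio = 1 - 0.307353 = 0.692647
as a percentage: 0.692647 * 100 = 69.26%

Space savings = 1 - 1601/5209 = 69.26%


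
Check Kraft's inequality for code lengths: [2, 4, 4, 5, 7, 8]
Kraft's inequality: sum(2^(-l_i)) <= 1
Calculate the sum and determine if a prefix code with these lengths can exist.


Sum = 2^(-2) + 2^(-4) + 2^(-4) + 2^(-5) + 2^(-7) + 2^(-8)
    = 0.25 + 0.0625 + 0.0625 + 0.03125 + 0.0078125 + 0.00390625
    = 107/256 = 0.41796875
Since 0.41796875 <= 1, Kraft's inequality IS satisfied.
A prefix code with these lengths CAN exist.

Kraft sum = 0.41796875. Satisfied.


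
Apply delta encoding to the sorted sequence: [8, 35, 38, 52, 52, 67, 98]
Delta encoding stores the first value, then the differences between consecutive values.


First value: 8
Deltas:
  35 - 8 = 27
  38 - 35 = 3
  52 - 38 = 14
  52 - 52 = 0
  67 - 52 = 15
  98 - 67 = 31


Delta encoded: [8, 27, 3, 14, 0, 15, 31]


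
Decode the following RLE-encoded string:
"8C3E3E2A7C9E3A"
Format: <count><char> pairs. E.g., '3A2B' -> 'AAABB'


Expanding each <count><char> pair:
  8C -> 'CCCCCCCC'
  3E -> 'EEE'
  3E -> 'EEE'
  2A -> 'AA'
  7C -> 'CCCCCCC'
  9E -> 'EEEEEEEEE'
  3A -> 'AAA'

Decoded = CCCCCCCCEEEEEEAACCCCCCCEEEEEEEEEAAA


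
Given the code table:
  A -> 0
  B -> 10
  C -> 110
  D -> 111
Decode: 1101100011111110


Decoding:
110 -> C
110 -> C
0 -> A
0 -> A
111 -> D
111 -> D
10 -> B


Result: CCAADDB


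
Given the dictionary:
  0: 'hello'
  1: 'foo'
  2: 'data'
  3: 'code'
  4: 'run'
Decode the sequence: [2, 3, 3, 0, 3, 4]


Look up each index in the dictionary:
  2 -> 'data'
  3 -> 'code'
  3 -> 'code'
  0 -> 'hello'
  3 -> 'code'
  4 -> 'run'

Decoded: "data code code hello code run"


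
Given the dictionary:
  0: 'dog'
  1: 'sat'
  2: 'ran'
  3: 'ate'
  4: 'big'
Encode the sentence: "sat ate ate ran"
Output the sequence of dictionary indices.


Look up each word in the dictionary:
  'sat' -> 1
  'ate' -> 3
  'ate' -> 3
  'ran' -> 2

Encoded: [1, 3, 3, 2]
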